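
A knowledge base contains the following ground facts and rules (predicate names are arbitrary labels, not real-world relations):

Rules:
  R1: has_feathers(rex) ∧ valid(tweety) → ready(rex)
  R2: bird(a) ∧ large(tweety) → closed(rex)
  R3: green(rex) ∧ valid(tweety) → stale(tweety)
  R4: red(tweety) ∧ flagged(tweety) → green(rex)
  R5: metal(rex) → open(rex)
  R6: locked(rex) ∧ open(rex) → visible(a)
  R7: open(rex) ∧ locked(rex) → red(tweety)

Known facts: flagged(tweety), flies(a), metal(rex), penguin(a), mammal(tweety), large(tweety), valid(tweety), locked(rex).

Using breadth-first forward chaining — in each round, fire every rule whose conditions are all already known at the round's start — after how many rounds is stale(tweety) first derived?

4

[1] R5 [metal(rex) → open(rex)]. ⇒ new: open(rex).
[2] R6 [locked(rex) ∧ open(rex) → visible(a)]; R7 [open(rex) ∧ locked(rex) → red(tweety)]. ⇒ new: visible(a), red(tweety).
[3] R4 [red(tweety) ∧ flagged(tweety) → green(rex)]. ⇒ new: green(rex).
[4] R3 [green(rex) ∧ valid(tweety) → stale(tweety)]. ⇒ new: stale(tweety).
stale(tweety) first appears in round 4.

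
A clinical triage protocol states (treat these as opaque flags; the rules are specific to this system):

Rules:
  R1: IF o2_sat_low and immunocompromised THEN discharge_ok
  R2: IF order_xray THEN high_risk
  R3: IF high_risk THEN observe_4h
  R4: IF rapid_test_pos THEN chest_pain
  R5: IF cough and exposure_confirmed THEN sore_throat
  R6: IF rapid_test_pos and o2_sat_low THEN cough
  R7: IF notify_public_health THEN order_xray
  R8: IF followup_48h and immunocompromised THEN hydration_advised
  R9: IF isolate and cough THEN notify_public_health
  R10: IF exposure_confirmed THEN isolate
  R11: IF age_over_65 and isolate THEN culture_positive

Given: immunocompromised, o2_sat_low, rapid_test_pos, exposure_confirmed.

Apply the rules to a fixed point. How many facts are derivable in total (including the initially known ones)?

[1] R1 [IF o2_sat_low and immunocompromised THEN discharge_ok]; R4 [IF rapid_test_pos THEN chest_pain]; R6 [IF rapid_test_pos and o2_sat_low THEN cough]; R10 [IF exposure_confirmed THEN isolate]. ⇒ new: discharge_ok, chest_pain, cough, isolate.
[2] R5 [IF cough and exposure_confirmed THEN sore_throat]; R9 [IF isolate and cough THEN notify_public_health]. ⇒ new: sore_throat, notify_public_health.
[3] R7 [IF notify_public_health THEN order_xray]. ⇒ new: order_xray.
[4] R2 [IF order_xray THEN high_risk]. ⇒ new: high_risk.
[5] R3 [IF high_risk THEN observe_4h]. ⇒ new: observe_4h.
Closure: {chest_pain, cough, discharge_ok, exposure_confirmed, high_risk, immunocompromised, isolate, notify_public_health, o2_sat_low, observe_4h, order_xray, rapid_test_pos, sore_throat} — 13 facts.

13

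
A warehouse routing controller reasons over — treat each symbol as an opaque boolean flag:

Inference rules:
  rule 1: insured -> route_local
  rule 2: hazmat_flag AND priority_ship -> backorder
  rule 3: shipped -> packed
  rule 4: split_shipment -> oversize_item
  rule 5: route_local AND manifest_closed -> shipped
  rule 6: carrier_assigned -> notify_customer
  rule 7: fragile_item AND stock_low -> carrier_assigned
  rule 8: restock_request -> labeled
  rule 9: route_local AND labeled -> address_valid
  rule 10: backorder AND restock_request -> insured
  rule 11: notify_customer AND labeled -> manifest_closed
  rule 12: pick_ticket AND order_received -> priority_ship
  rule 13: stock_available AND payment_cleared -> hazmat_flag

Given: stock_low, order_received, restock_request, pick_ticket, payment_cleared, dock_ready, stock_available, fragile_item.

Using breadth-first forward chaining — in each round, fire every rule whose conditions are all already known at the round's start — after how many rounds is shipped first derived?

Round 1: rule 7 [fragile_item AND stock_low -> carrier_assigned]; rule 8 [restock_request -> labeled]; rule 12 [pick_ticket AND order_received -> priority_ship]; rule 13 [stock_available AND payment_cleared -> hazmat_flag]. New: carrier_assigned, labeled, priority_ship, hazmat_flag.
Round 2: rule 2 [hazmat_flag AND priority_ship -> backorder]; rule 6 [carrier_assigned -> notify_customer]. New: backorder, notify_customer.
Round 3: rule 10 [backorder AND restock_request -> insured]; rule 11 [notify_customer AND labeled -> manifest_closed]. New: insured, manifest_closed.
Round 4: rule 1 [insured -> route_local]. New: route_local.
Round 5: rule 5 [route_local AND manifest_closed -> shipped]; rule 9 [route_local AND labeled -> address_valid]. New: shipped, address_valid.
shipped first appears in round 5.

5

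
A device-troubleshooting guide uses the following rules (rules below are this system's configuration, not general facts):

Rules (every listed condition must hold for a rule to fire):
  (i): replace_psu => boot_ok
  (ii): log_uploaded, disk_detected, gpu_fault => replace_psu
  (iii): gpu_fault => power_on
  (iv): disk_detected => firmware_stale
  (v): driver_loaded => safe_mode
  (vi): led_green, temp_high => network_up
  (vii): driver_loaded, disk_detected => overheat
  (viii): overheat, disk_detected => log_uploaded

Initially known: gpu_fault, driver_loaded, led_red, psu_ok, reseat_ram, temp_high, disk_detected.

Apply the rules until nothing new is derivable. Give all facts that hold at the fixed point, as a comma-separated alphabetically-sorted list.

boot_ok, disk_detected, driver_loaded, firmware_stale, gpu_fault, led_red, log_uploaded, overheat, power_on, psu_ok, replace_psu, reseat_ram, safe_mode, temp_high

[1] (iii) [gpu_fault => power_on]; (iv) [disk_detected => firmware_stale]; (v) [driver_loaded => safe_mode]; (vii) [driver_loaded, disk_detected => overheat]. ⇒ new: power_on, firmware_stale, safe_mode, overheat.
[2] (viii) [overheat, disk_detected => log_uploaded]. ⇒ new: log_uploaded.
[3] (ii) [log_uploaded, disk_detected, gpu_fault => replace_psu]. ⇒ new: replace_psu.
[4] (i) [replace_psu => boot_ok]. ⇒ new: boot_ok.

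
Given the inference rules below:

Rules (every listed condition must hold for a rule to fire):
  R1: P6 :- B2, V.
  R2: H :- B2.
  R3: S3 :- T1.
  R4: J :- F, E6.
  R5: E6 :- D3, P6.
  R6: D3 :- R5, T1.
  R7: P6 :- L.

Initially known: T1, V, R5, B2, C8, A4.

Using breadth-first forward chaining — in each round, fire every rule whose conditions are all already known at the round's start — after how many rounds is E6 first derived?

2

Round 1 — R1, R2, R3, R6, derive P6, H, S3, D3.
Round 2 — R5, derive E6.
E6 first appears in round 2.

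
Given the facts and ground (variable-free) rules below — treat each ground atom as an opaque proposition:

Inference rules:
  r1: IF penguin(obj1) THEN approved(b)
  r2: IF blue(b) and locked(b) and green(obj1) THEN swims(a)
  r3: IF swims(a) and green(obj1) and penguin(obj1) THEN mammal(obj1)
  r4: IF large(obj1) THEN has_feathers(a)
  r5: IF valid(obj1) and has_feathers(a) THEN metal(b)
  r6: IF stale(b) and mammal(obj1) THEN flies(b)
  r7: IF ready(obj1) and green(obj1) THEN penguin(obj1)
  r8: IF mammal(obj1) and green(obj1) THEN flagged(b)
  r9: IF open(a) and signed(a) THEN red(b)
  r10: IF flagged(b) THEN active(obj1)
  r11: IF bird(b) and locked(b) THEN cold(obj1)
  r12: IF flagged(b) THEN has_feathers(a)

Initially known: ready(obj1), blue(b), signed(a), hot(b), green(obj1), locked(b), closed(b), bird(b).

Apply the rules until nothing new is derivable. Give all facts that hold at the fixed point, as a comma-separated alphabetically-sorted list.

active(obj1), approved(b), bird(b), blue(b), closed(b), cold(obj1), flagged(b), green(obj1), has_feathers(a), hot(b), locked(b), mammal(obj1), penguin(obj1), ready(obj1), signed(a), swims(a)

Round 1 fires r2, r7, r11, giving swims(a), penguin(obj1), cold(obj1).
Round 2 fires r1, r3, giving approved(b), mammal(obj1).
Round 3 fires r8, giving flagged(b).
Round 4 fires r10, r12, giving active(obj1), has_feathers(a).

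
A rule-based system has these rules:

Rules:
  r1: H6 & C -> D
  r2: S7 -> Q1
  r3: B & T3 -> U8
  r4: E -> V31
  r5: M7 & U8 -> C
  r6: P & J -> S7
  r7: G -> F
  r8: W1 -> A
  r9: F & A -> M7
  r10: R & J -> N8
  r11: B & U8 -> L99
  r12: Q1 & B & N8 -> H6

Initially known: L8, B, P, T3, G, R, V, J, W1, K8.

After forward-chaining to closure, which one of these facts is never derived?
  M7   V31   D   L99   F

Round 1 — r3, r6, r7, r8, r10, derive U8, S7, F, A, N8.
Round 2 — r2, r9, r11, derive Q1, M7, L99.
Round 3 — r5, r12, derive C, H6.
Round 4 — r1, derive D.
Derived: M7 (round 2), D (round 4), F (round 1), L99 (round 2). V31 never appears in any round.

V31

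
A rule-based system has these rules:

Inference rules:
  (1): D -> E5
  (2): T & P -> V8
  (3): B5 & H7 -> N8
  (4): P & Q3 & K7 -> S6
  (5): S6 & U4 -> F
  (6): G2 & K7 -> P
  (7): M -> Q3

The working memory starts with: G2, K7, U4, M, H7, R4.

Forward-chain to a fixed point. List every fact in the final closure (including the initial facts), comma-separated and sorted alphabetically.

F, G2, H7, K7, M, P, Q3, R4, S6, U4

Round 1: (6) [G2 & K7 -> P]; (7) [M -> Q3]. New: P, Q3.
Round 2: (4) [P & Q3 & K7 -> S6]. New: S6.
Round 3: (5) [S6 & U4 -> F]. New: F.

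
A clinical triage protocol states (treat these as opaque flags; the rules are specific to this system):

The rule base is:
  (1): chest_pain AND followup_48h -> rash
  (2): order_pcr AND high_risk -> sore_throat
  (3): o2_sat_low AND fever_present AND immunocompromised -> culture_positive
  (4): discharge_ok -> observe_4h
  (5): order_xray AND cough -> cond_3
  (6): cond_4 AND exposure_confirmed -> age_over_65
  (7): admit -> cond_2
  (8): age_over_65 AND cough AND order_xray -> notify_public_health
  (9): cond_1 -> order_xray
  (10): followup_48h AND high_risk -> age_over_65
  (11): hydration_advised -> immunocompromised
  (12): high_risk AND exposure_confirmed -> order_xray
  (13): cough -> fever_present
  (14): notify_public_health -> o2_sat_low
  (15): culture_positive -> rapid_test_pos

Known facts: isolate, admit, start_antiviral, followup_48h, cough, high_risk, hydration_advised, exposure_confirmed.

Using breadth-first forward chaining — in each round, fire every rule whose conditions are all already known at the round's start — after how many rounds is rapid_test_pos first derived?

[1] (7) [admit -> cond_2]; (10) [followup_48h AND high_risk -> age_over_65]; (11) [hydration_advised -> immunocompromised]; (12) [high_risk AND exposure_confirmed -> order_xray]; (13) [cough -> fever_present]. ⇒ new: cond_2, age_over_65, immunocompromised, order_xray, fever_present.
[2] (5) [order_xray AND cough -> cond_3]; (8) [age_over_65 AND cough AND order_xray -> notify_public_health]. ⇒ new: cond_3, notify_public_health.
[3] (14) [notify_public_health -> o2_sat_low]. ⇒ new: o2_sat_low.
[4] (3) [o2_sat_low AND fever_present AND immunocompromised -> culture_positive]. ⇒ new: culture_positive.
[5] (15) [culture_positive -> rapid_test_pos]. ⇒ new: rapid_test_pos.
rapid_test_pos first appears in round 5.

5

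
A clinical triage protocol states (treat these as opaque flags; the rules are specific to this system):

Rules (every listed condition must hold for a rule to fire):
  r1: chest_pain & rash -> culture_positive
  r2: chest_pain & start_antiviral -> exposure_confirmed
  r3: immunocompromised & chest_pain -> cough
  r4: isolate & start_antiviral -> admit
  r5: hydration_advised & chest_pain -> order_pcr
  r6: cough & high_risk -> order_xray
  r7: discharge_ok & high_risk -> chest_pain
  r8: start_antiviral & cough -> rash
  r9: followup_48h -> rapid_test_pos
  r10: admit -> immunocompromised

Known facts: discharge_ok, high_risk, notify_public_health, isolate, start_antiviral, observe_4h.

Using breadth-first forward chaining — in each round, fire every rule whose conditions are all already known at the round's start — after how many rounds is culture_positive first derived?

5

Round 1: r4 [isolate & start_antiviral -> admit]; r7 [discharge_ok & high_risk -> chest_pain]. Adds admit, chest_pain.
Round 2: r2 [chest_pain & start_antiviral -> exposure_confirmed]; r10 [admit -> immunocompromised]. Adds exposure_confirmed, immunocompromised.
Round 3: r3 [immunocompromised & chest_pain -> cough]. Adds cough.
Round 4: r6 [cough & high_risk -> order_xray]; r8 [start_antiviral & cough -> rash]. Adds order_xray, rash.
Round 5: r1 [chest_pain & rash -> culture_positive]. Adds culture_positive.
culture_positive first appears in round 5.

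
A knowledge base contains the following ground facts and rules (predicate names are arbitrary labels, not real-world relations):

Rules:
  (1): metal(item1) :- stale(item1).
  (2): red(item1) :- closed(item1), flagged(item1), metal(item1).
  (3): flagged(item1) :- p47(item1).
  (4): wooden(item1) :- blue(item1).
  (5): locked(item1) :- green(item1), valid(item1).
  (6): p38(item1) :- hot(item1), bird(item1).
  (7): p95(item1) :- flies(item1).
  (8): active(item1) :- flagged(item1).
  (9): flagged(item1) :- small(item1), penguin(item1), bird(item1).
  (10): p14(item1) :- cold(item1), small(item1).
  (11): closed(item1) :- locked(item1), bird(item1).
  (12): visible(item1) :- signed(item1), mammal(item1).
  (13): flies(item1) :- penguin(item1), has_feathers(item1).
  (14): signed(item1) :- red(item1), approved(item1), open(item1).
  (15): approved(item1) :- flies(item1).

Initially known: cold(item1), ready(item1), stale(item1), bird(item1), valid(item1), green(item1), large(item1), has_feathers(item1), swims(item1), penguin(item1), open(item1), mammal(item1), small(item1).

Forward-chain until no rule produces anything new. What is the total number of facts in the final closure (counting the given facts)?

Round 1 — (1), (5), (9), (10), (13), derive metal(item1), locked(item1), flagged(item1), p14(item1), flies(item1).
Round 2 — (7), (8), (11), (15), derive p95(item1), active(item1), closed(item1), approved(item1).
Round 3 — (2), derive red(item1).
Round 4 — (14), derive signed(item1).
Round 5 — (12), derive visible(item1).
Closure: {active(item1), approved(item1), bird(item1), closed(item1), cold(item1), flagged(item1), flies(item1), green(item1), has_feathers(item1), large(item1), locked(item1), mammal(item1), metal(item1), open(item1), p14(item1), p95(item1), penguin(item1), ready(item1), red(item1), signed(item1), small(item1), stale(item1), swims(item1), valid(item1), visible(item1)} — 25 facts.

25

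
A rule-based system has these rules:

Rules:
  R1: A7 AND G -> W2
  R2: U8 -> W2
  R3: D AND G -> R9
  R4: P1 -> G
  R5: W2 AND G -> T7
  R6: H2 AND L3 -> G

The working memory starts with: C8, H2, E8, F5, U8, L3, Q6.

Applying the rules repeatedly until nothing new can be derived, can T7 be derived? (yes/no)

yes

Round 1 — R2, R6, derive W2, G.
Round 2 — R5, derive T7.
T7 appears in round 2, so it is derivable.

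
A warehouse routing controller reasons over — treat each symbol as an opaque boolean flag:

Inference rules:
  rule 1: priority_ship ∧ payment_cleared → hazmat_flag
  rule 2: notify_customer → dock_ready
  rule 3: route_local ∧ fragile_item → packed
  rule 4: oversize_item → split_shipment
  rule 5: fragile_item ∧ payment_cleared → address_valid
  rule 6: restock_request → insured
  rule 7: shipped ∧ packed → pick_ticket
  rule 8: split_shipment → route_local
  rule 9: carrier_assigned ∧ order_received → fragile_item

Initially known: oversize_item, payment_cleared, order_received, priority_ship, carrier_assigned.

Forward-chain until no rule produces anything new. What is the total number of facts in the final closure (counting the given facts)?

[1] rule 1 [priority_ship ∧ payment_cleared → hazmat_flag]; rule 4 [oversize_item → split_shipment]; rule 9 [carrier_assigned ∧ order_received → fragile_item]. ⇒ new: hazmat_flag, split_shipment, fragile_item.
[2] rule 5 [fragile_item ∧ payment_cleared → address_valid]; rule 8 [split_shipment → route_local]. ⇒ new: address_valid, route_local.
[3] rule 3 [route_local ∧ fragile_item → packed]. ⇒ new: packed.
Closure: {address_valid, carrier_assigned, fragile_item, hazmat_flag, order_received, oversize_item, packed, payment_cleared, priority_ship, route_local, split_shipment} — 11 facts.

11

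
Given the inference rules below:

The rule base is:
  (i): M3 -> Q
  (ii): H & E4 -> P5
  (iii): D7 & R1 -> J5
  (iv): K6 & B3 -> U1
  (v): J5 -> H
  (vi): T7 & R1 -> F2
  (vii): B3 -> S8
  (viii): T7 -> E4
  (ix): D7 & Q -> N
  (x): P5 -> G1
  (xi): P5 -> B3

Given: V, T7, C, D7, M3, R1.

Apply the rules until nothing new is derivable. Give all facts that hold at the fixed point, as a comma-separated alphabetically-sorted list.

Round 1: (i) [M3 -> Q]; (iii) [D7 & R1 -> J5]; (vi) [T7 & R1 -> F2]; (viii) [T7 -> E4]. Adds Q, J5, F2, E4.
Round 2: (v) [J5 -> H]; (ix) [D7 & Q -> N]. Adds H, N.
Round 3: (ii) [H & E4 -> P5]. Adds P5.
Round 4: (x) [P5 -> G1]; (xi) [P5 -> B3]. Adds G1, B3.
Round 5: (vii) [B3 -> S8]. Adds S8.

B3, C, D7, E4, F2, G1, H, J5, M3, N, P5, Q, R1, S8, T7, V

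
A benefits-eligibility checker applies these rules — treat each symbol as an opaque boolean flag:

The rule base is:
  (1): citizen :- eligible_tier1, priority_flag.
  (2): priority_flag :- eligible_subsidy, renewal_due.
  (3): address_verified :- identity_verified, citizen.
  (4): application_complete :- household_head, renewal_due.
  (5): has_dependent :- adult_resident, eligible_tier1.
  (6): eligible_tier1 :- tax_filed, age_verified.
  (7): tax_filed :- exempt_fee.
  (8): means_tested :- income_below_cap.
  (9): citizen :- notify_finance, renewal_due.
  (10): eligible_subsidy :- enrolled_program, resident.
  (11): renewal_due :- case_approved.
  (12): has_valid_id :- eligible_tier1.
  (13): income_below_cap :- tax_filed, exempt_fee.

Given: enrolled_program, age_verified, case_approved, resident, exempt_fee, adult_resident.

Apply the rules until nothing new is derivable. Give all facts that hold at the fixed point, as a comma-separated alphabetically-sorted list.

adult_resident, age_verified, case_approved, citizen, eligible_subsidy, eligible_tier1, enrolled_program, exempt_fee, has_dependent, has_valid_id, income_below_cap, means_tested, priority_flag, renewal_due, resident, tax_filed

Round 1 fires (7), (10), (11), giving tax_filed, eligible_subsidy, renewal_due.
Round 2 fires (2), (6), (13), giving priority_flag, eligible_tier1, income_below_cap.
Round 3 fires (1), (5), (8), (12), giving citizen, has_dependent, means_tested, has_valid_id.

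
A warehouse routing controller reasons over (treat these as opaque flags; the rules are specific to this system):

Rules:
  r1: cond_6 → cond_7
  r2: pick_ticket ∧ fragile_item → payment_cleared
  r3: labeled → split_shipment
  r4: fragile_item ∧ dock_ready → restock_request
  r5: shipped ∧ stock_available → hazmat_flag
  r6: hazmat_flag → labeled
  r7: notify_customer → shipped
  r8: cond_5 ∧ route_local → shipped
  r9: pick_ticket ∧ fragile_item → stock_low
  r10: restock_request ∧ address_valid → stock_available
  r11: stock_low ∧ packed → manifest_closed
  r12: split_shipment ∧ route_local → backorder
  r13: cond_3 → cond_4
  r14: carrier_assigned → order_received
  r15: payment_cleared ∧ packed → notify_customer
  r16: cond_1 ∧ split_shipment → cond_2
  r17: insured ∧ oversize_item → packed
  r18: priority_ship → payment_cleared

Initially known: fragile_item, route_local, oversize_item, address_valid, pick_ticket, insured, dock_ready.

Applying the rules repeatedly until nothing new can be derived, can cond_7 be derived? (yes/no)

no

Round 1: r2 [pick_ticket ∧ fragile_item → payment_cleared]; r4 [fragile_item ∧ dock_ready → restock_request]; r9 [pick_ticket ∧ fragile_item → stock_low]; r17 [insured ∧ oversize_item → packed]. Adds payment_cleared, restock_request, stock_low, packed.
Round 2: r10 [restock_request ∧ address_valid → stock_available]; r11 [stock_low ∧ packed → manifest_closed]; r15 [payment_cleared ∧ packed → notify_customer]. Adds stock_available, manifest_closed, notify_customer.
Round 3: r7 [notify_customer → shipped]. Adds shipped.
Round 4: r5 [shipped ∧ stock_available → hazmat_flag]. Adds hazmat_flag.
Round 5: r6 [hazmat_flag → labeled]. Adds labeled.
Round 6: r3 [labeled → split_shipment]. Adds split_shipment.
Round 7: r12 [split_shipment ∧ route_local → backorder]. Adds backorder.
Fixed point reached. cond_7 is concluded only by r1; r1 needs cond_6 (never derived).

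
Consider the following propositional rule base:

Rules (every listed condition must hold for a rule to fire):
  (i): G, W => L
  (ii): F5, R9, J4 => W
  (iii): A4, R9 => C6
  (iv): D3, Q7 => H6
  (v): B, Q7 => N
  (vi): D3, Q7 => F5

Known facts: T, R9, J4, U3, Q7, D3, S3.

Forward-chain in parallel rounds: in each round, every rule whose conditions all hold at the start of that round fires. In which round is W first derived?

2

[1] (iv) [D3, Q7 => H6]; (vi) [D3, Q7 => F5]. ⇒ new: H6, F5.
[2] (ii) [F5, R9, J4 => W]. ⇒ new: W.
W first appears in round 2.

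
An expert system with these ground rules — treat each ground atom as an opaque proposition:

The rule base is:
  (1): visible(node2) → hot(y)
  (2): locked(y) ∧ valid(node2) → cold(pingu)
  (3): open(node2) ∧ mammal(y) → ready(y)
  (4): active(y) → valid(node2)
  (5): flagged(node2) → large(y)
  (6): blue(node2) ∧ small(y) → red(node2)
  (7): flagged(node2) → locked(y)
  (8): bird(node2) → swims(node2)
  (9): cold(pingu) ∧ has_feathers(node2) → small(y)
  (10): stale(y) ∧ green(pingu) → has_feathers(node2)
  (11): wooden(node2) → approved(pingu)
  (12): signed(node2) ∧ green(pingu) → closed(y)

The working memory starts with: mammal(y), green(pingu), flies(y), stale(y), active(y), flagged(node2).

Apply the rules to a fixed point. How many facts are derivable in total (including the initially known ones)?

12

Round 1 — (4), (5), (7), (10), derive valid(node2), large(y), locked(y), has_feathers(node2).
Round 2 — (2), derive cold(pingu).
Round 3 — (9), derive small(y).
Closure: {active(y), cold(pingu), flagged(node2), flies(y), green(pingu), has_feathers(node2), large(y), locked(y), mammal(y), small(y), stale(y), valid(node2)} — 12 facts.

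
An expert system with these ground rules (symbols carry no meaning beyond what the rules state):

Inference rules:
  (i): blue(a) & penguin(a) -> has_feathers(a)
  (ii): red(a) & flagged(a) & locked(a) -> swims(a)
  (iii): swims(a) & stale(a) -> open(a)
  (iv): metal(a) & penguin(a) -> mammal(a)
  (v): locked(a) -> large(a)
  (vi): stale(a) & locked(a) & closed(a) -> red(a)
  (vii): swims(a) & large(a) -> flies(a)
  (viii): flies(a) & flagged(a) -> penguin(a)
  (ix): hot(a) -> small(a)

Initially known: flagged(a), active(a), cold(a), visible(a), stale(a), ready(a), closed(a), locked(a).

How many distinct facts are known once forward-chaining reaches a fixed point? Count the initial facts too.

14

Round 1: (v) [locked(a) -> large(a)]; (vi) [stale(a) & locked(a) & closed(a) -> red(a)]. Adds large(a), red(a).
Round 2: (ii) [red(a) & flagged(a) & locked(a) -> swims(a)]. Adds swims(a).
Round 3: (iii) [swims(a) & stale(a) -> open(a)]; (vii) [swims(a) & large(a) -> flies(a)]. Adds open(a), flies(a).
Round 4: (viii) [flies(a) & flagged(a) -> penguin(a)]. Adds penguin(a).
Closure: {active(a), closed(a), cold(a), flagged(a), flies(a), large(a), locked(a), open(a), penguin(a), ready(a), red(a), stale(a), swims(a), visible(a)} — 14 facts.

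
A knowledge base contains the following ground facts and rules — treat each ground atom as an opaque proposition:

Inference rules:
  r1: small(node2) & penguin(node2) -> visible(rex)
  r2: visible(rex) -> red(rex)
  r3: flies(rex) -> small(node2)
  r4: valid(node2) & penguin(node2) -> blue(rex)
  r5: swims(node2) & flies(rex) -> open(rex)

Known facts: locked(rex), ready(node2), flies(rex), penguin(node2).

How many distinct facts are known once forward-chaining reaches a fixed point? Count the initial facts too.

7

Round 1 fires r3, giving small(node2).
Round 2 fires r1, giving visible(rex).
Round 3 fires r2, giving red(rex).
Closure: {flies(rex), locked(rex), penguin(node2), ready(node2), red(rex), small(node2), visible(rex)} — 7 facts.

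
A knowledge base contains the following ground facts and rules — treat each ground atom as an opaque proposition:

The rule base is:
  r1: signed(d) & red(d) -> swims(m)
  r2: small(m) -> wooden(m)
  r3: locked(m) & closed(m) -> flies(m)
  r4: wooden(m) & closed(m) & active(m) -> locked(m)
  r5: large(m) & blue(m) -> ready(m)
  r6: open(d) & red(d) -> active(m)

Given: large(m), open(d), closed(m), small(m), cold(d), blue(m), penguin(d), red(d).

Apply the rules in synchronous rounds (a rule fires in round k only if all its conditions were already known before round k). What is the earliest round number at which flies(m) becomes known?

Round 1: r2 [small(m) -> wooden(m)]; r5 [large(m) & blue(m) -> ready(m)]; r6 [open(d) & red(d) -> active(m)]. Adds wooden(m), ready(m), active(m).
Round 2: r4 [wooden(m) & closed(m) & active(m) -> locked(m)]. Adds locked(m).
Round 3: r3 [locked(m) & closed(m) -> flies(m)]. Adds flies(m).
flies(m) first appears in round 3.

3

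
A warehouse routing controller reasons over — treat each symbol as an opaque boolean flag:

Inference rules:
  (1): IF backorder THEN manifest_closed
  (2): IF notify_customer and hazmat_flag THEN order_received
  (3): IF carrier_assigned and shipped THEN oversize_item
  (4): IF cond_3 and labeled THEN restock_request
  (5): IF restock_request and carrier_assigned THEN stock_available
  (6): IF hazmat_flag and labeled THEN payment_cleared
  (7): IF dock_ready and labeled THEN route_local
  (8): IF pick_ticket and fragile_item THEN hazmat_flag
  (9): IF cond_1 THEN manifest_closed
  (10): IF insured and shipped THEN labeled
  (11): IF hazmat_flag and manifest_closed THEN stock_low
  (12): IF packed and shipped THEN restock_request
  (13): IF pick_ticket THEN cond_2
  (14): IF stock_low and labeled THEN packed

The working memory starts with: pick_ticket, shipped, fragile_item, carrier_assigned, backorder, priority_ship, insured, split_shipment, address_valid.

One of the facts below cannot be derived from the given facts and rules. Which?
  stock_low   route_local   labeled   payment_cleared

Round 1: (1) [IF backorder THEN manifest_closed]; (3) [IF carrier_assigned and shipped THEN oversize_item]; (8) [IF pick_ticket and fragile_item THEN hazmat_flag]; (10) [IF insured and shipped THEN labeled]; (13) [IF pick_ticket THEN cond_2]. Adds manifest_closed, oversize_item, hazmat_flag, labeled, cond_2.
Round 2: (6) [IF hazmat_flag and labeled THEN payment_cleared]; (11) [IF hazmat_flag and manifest_closed THEN stock_low]. Adds payment_cleared, stock_low.
Round 3: (14) [IF stock_low and labeled THEN packed]. Adds packed.
Round 4: (12) [IF packed and shipped THEN restock_request]. Adds restock_request.
Round 5: (5) [IF restock_request and carrier_assigned THEN stock_available]. Adds stock_available.
Derived: payment_cleared (round 2), labeled (round 1), stock_low (round 2). route_local never appears in any round.

route_local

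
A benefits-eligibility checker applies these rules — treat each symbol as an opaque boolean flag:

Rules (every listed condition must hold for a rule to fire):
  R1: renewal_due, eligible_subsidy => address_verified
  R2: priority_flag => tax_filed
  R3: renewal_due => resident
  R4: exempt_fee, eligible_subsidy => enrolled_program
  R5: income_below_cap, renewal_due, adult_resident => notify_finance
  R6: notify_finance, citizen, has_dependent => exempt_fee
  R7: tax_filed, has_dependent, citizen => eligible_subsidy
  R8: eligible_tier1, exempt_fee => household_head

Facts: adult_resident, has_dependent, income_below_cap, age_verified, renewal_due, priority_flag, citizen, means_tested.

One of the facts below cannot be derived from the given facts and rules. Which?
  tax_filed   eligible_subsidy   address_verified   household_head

household_head

Round 1: R2 [priority_flag => tax_filed]; R3 [renewal_due => resident]; R5 [income_below_cap, renewal_due, adult_resident => notify_finance]. New: tax_filed, resident, notify_finance.
Round 2: R6 [notify_finance, citizen, has_dependent => exempt_fee]; R7 [tax_filed, has_dependent, citizen => eligible_subsidy]. New: exempt_fee, eligible_subsidy.
Round 3: R1 [renewal_due, eligible_subsidy => address_verified]; R4 [exempt_fee, eligible_subsidy => enrolled_program]. New: address_verified, enrolled_program.
Derived: tax_filed (round 1), address_verified (round 3), eligible_subsidy (round 2). household_head never appears in any round.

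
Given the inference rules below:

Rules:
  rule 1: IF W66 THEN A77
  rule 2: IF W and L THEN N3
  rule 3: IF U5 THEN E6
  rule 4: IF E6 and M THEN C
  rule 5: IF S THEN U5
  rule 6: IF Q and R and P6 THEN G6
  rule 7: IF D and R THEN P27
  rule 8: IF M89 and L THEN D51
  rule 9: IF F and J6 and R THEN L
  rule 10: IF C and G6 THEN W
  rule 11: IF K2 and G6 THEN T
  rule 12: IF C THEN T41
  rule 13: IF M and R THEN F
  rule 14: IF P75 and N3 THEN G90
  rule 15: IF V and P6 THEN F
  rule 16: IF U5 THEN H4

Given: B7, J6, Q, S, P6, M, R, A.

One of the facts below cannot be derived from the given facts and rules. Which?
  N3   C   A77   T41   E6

Round 1 — rule 5, rule 6, rule 13, derive U5, G6, F.
Round 2 — rule 3, rule 9, rule 16, derive E6, L, H4.
Round 3 — rule 4, derive C.
Round 4 — rule 10, rule 12, derive W, T41.
Round 5 — rule 2, derive N3.
Derived: T41 (round 4), E6 (round 2), N3 (round 5), C (round 3). A77 never appears in any round.

A77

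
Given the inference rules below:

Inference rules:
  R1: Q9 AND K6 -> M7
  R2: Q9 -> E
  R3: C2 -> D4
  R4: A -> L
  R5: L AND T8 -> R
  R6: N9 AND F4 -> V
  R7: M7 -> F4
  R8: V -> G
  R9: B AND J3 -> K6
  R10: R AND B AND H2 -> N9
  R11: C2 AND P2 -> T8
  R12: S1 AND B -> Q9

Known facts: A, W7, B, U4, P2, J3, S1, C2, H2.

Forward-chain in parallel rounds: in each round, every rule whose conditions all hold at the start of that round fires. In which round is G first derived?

5

[1] R3 [C2 -> D4]; R4 [A -> L]; R9 [B AND J3 -> K6]; R11 [C2 AND P2 -> T8]; R12 [S1 AND B -> Q9]. ⇒ new: D4, L, K6, T8, Q9.
[2] R1 [Q9 AND K6 -> M7]; R2 [Q9 -> E]; R5 [L AND T8 -> R]. ⇒ new: M7, E, R.
[3] R7 [M7 -> F4]; R10 [R AND B AND H2 -> N9]. ⇒ new: F4, N9.
[4] R6 [N9 AND F4 -> V]. ⇒ new: V.
[5] R8 [V -> G]. ⇒ new: G.
G first appears in round 5.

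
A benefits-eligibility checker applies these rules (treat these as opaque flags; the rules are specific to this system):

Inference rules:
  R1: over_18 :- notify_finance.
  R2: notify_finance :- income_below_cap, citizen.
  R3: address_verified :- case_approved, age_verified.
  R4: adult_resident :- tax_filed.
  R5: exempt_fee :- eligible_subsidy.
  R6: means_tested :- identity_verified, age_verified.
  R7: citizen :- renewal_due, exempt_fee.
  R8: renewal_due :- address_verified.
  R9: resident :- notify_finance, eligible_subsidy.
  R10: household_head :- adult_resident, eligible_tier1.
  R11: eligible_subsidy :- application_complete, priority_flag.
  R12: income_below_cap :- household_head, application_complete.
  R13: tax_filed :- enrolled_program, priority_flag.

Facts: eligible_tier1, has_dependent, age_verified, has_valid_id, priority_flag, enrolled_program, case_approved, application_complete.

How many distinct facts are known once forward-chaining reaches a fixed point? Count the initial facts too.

20

Round 1: R3 [address_verified :- case_approved, age_verified.]; R11 [eligible_subsidy :- application_complete, priority_flag.]; R13 [tax_filed :- enrolled_program, priority_flag.]. Adds address_verified, eligible_subsidy, tax_filed.
Round 2: R4 [adult_resident :- tax_filed.]; R5 [exempt_fee :- eligible_subsidy.]; R8 [renewal_due :- address_verified.]. Adds adult_resident, exempt_fee, renewal_due.
Round 3: R7 [citizen :- renewal_due, exempt_fee.]; R10 [household_head :- adult_resident, eligible_tier1.]. Adds citizen, household_head.
Round 4: R12 [income_below_cap :- household_head, application_complete.]. Adds income_below_cap.
Round 5: R2 [notify_finance :- income_below_cap, citizen.]. Adds notify_finance.
Round 6: R1 [over_18 :- notify_finance.]; R9 [resident :- notify_finance, eligible_subsidy.]. Adds over_18, resident.
Closure: {address_verified, adult_resident, age_verified, application_complete, case_approved, citizen, eligible_subsidy, eligible_tier1, enrolled_program, exempt_fee, has_dependent, has_valid_id, household_head, income_below_cap, notify_finance, over_18, priority_flag, renewal_due, resident, tax_filed} — 20 facts.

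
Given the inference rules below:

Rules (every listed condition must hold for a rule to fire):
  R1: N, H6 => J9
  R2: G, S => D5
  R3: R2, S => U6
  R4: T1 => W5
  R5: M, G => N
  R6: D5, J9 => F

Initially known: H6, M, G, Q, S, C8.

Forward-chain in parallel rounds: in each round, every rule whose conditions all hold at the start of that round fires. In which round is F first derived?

3

[1] R2 [G, S => D5]; R5 [M, G => N]. ⇒ new: D5, N.
[2] R1 [N, H6 => J9]. ⇒ new: J9.
[3] R6 [D5, J9 => F]. ⇒ new: F.
F first appears in round 3.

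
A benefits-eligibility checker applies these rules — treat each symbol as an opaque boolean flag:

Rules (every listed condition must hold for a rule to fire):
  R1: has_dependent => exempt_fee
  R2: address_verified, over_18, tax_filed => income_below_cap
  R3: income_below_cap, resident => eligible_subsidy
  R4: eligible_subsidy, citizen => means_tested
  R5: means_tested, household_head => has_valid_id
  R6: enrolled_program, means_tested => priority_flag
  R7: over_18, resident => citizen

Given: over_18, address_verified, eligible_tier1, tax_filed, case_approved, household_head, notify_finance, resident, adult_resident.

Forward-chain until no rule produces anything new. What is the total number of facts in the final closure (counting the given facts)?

14

Round 1: R2 [address_verified, over_18, tax_filed => income_below_cap]; R7 [over_18, resident => citizen]. New: income_below_cap, citizen.
Round 2: R3 [income_below_cap, resident => eligible_subsidy]. New: eligible_subsidy.
Round 3: R4 [eligible_subsidy, citizen => means_tested]. New: means_tested.
Round 4: R5 [means_tested, household_head => has_valid_id]. New: has_valid_id.
Closure: {address_verified, adult_resident, case_approved, citizen, eligible_subsidy, eligible_tier1, has_valid_id, household_head, income_below_cap, means_tested, notify_finance, over_18, resident, tax_filed} — 14 facts.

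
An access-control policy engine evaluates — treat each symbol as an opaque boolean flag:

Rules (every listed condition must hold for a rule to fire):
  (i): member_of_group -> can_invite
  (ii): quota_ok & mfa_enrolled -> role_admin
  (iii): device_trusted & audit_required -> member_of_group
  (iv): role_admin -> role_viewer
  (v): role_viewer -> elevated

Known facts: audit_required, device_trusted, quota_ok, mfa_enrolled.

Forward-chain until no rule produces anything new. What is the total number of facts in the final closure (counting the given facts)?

Round 1 fires (ii), (iii), giving role_admin, member_of_group.
Round 2 fires (i), (iv), giving can_invite, role_viewer.
Round 3 fires (v), giving elevated.
Closure: {audit_required, can_invite, device_trusted, elevated, member_of_group, mfa_enrolled, quota_ok, role_admin, role_viewer} — 9 facts.

9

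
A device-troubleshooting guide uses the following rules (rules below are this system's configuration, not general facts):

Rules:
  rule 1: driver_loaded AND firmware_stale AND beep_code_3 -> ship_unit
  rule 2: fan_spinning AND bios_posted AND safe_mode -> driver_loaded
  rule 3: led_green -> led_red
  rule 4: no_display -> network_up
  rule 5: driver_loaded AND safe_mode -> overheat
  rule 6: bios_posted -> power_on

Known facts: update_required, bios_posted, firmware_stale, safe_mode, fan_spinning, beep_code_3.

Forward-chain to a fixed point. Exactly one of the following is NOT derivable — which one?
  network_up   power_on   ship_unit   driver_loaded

network_up

[1] rule 2 [fan_spinning AND bios_posted AND safe_mode -> driver_loaded]; rule 6 [bios_posted -> power_on]. ⇒ new: driver_loaded, power_on.
[2] rule 1 [driver_loaded AND firmware_stale AND beep_code_3 -> ship_unit]; rule 5 [driver_loaded AND safe_mode -> overheat]. ⇒ new: ship_unit, overheat.
Derived: ship_unit (round 2), power_on (round 1), driver_loaded (round 1). network_up never appears in any round.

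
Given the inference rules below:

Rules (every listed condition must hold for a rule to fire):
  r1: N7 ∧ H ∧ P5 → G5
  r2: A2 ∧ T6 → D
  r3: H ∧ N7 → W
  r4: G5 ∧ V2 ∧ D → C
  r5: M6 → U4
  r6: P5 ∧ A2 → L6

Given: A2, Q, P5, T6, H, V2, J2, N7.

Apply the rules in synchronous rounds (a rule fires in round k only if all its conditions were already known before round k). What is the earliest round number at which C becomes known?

2

Round 1: r1 [N7 ∧ H ∧ P5 → G5]; r2 [A2 ∧ T6 → D]; r3 [H ∧ N7 → W]; r6 [P5 ∧ A2 → L6]. New: G5, D, W, L6.
Round 2: r4 [G5 ∧ V2 ∧ D → C]. New: C.
C first appears in round 2.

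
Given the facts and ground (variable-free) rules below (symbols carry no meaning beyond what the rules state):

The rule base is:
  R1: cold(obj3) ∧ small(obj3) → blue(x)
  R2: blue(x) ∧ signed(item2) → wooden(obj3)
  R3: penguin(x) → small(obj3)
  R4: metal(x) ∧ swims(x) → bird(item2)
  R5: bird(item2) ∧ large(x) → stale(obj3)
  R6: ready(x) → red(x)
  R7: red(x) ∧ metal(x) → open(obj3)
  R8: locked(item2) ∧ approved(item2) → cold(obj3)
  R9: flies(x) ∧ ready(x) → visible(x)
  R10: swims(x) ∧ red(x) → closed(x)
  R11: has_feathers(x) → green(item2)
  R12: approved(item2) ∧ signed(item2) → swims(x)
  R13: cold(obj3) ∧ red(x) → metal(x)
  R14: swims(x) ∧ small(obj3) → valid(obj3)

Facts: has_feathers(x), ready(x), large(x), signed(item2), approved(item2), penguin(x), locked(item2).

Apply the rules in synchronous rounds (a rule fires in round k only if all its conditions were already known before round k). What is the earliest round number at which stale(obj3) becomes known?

4

Round 1: R3 [penguin(x) → small(obj3)]; R6 [ready(x) → red(x)]; R8 [locked(item2) ∧ approved(item2) → cold(obj3)]; R11 [has_feathers(x) → green(item2)]; R12 [approved(item2) ∧ signed(item2) → swims(x)]. New: small(obj3), red(x), cold(obj3), green(item2), swims(x).
Round 2: R1 [cold(obj3) ∧ small(obj3) → blue(x)]; R10 [swims(x) ∧ red(x) → closed(x)]; R13 [cold(obj3) ∧ red(x) → metal(x)]; R14 [swims(x) ∧ small(obj3) → valid(obj3)]. New: blue(x), closed(x), metal(x), valid(obj3).
Round 3: R2 [blue(x) ∧ signed(item2) → wooden(obj3)]; R4 [metal(x) ∧ swims(x) → bird(item2)]; R7 [red(x) ∧ metal(x) → open(obj3)]. New: wooden(obj3), bird(item2), open(obj3).
Round 4: R5 [bird(item2) ∧ large(x) → stale(obj3)]. New: stale(obj3).
stale(obj3) first appears in round 4.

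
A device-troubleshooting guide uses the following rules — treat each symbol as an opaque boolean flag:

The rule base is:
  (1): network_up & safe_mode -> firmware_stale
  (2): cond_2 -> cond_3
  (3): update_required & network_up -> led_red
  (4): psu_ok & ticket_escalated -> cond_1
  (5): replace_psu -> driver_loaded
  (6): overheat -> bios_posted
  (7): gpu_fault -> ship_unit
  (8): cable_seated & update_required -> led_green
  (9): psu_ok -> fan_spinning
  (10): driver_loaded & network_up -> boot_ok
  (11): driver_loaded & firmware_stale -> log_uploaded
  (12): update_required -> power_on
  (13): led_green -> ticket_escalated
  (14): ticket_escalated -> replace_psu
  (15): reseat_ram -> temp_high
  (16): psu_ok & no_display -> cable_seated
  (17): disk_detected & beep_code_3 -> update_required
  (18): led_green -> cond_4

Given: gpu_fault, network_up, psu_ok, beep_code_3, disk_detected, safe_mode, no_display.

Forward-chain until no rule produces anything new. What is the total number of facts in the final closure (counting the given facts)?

Round 1 fires (1), (7), (9), (16), (17), giving firmware_stale, ship_unit, fan_spinning, cable_seated, update_required.
Round 2 fires (3), (8), (12), giving led_red, led_green, power_on.
Round 3 fires (13), (18), giving ticket_escalated, cond_4.
Round 4 fires (4), (14), giving cond_1, replace_psu.
Round 5 fires (5), giving driver_loaded.
Round 6 fires (10), (11), giving boot_ok, log_uploaded.
Closure: {beep_code_3, boot_ok, cable_seated, cond_1, cond_4, disk_detected, driver_loaded, fan_spinning, firmware_stale, gpu_fault, led_green, led_red, log_uploaded, network_up, no_display, power_on, psu_ok, replace_psu, safe_mode, ship_unit, ticket_escalated, update_required} — 22 facts.

22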